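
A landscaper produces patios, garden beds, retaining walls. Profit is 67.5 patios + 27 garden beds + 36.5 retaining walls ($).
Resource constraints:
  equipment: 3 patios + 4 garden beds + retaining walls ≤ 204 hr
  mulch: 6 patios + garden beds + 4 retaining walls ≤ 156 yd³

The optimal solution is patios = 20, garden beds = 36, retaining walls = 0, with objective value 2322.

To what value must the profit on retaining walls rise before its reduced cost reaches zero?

40.5

Both equipment and mulch are binding at x*.
Dual feasibility on the basic columns requires 3·y_equipment + 6·y_mulch = 67.5, 4·y_equipment + 1·y_mulch = 27.
This yields shadow prices y_equipment = 4.5, y_mulch = 9.
retaining walls enters the basis when its profit ≥ yᵀa₃ = 4.5·1 + 9·4 = 40.5.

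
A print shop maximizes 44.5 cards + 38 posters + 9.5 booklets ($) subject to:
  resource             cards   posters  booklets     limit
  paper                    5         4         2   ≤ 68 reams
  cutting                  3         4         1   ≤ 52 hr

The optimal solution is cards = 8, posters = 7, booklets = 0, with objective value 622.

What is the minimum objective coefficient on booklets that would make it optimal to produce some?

17.5

Check each constraint at x*: paper 68/68 (tight); cutting 52/52 (tight).
From A_Bᵀ y = c: 5·y_paper + 3·y_cutting = 44.5; 4·y_paper + 4·y_cutting = 38.
Solving: y_paper = 8, y_cutting = 1.5.
booklets enters the basis when its profit ≥ yᵀa₃ = 8·2 + 1.5·1 = 17.5.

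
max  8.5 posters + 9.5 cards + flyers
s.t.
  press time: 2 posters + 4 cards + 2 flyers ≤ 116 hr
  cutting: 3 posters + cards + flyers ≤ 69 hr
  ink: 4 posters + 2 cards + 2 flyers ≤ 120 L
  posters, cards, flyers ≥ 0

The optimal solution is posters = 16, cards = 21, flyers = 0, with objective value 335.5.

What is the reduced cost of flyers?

-4.5

At the optimum: press time uses 116 of 116 (binding); cutting uses 69 of 69 (binding); ink uses 106 of 120 (slack = 14).
By complementary slackness, y = 0 for the non-binding constraint.
Dual feasibility on the basic columns requires 2·y_press time + 3·y_cutting = 8.5, 4·y_press time + 1·y_cutting = 9.5.
→ y_press time = 2 and y_cutting = 1.5.
Reduced cost of flyers: c₃ − yᵀa₃ = 1 − (2·2 + 1.5·1) = 1 − 5.5 = -4.5.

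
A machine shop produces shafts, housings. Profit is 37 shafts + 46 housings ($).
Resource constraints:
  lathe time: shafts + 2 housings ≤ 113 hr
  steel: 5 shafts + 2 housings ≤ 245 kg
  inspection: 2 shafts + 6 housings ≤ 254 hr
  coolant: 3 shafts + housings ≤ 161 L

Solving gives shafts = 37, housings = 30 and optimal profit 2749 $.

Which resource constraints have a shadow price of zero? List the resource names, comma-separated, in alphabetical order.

lathe time: 97/113 (slack 16)
steel: 245/245 (binding)
inspection: 254/254 (binding)
coolant: 141/161 (slack 20)
By complementary slackness, a constraint with positive slack has shadow price 0 → coolant, lathe time.

coolant, lathe time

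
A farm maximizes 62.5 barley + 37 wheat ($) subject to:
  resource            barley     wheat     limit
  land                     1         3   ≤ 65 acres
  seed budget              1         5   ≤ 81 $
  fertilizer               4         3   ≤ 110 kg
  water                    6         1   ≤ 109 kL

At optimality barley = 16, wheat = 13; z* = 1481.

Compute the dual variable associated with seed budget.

At the optimum: land uses 55 of 65 (slack = 10); seed budget uses 81 of 81 (binding); fertilizer uses 103 of 110 (slack = 7); water uses 109 of 109 (binding).
By complementary slackness, y = 0 for the non-binding constraints.
The binding rows give the dual system: 1·y_seed budget + 6·y_water = 62.5 and 5·y_seed budget + 1·y_water = 37.
Solving: y_seed budget = 5.5, y_water = 9.5.
Shadow price of seed budget = 5.5.

5.5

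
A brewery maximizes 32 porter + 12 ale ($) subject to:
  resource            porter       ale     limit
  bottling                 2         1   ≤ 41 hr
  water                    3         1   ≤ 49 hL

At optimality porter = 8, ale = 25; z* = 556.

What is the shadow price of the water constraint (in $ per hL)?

8

At the optimum: bottling uses 41 of 41 (binding); water uses 49 of 49 (binding).
The binding rows give the dual system: 2·y_bottling + 3·y_water = 32 and 1·y_bottling + 1·y_water = 12.
→ y_bottling = 4 and y_water = 8.
Shadow price of water = 8.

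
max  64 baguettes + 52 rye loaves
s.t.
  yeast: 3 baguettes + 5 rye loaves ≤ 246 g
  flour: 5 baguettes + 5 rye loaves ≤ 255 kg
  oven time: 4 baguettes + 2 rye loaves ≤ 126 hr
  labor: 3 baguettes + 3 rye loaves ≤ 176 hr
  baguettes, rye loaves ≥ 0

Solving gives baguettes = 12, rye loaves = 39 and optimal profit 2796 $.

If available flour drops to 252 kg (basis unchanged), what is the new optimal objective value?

Check each constraint at x*: yeast 231/246 (slack 15); flour 255/255 (tight); oven time 126/126 (tight); labor 153/176 (slack 23).
By complementary slackness, y = 0 for the non-binding constraints.
Dual feasibility on the basic columns requires 5·y_flour + 4·y_oven time = 64, 5·y_flour + 2·y_oven time = 52.
This yields shadow prices y_flour = 8, y_oven time = 6.
Δz = y_flour·Δb = 8 × (-3) = -24, so new z* = 2796 − 24 = 2772.

2772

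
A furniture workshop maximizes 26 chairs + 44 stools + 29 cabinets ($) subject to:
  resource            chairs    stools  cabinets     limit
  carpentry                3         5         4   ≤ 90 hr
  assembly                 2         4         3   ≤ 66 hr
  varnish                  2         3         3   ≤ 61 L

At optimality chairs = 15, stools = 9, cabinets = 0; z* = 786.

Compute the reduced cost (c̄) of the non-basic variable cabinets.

-6

Check each constraint at x*: carpentry 90/90 (tight); assembly 66/66 (tight); varnish 57/61 (slack 4).
Since varnish is not tight, its dual is 0.
The binding rows give the dual system: 3·y_carpentry + 2·y_assembly = 26 and 5·y_carpentry + 4·y_assembly = 44.
This yields shadow prices y_carpentry = 8, y_assembly = 1.
Reduced cost of cabinets: c₃ − yᵀa₃ = 29 − (8·4 + 1·3) = 29 − 35 = -6.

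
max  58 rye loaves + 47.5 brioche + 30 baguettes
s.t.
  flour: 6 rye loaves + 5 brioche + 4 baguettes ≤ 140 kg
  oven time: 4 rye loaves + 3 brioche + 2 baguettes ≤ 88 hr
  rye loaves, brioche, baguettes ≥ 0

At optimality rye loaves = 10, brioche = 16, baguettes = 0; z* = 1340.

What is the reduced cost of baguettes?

Both flour and oven time are binding at x*.
Dual feasibility on the basic columns requires 6·y_flour + 4·y_oven time = 58, 5·y_flour + 3·y_oven time = 47.5.
This yields shadow prices y_flour = 8, y_oven time = 2.5.
Reduced cost of baguettes: c₃ − yᵀa₃ = 30 − (8·4 + 2.5·2) = 30 − 37 = -7.

-7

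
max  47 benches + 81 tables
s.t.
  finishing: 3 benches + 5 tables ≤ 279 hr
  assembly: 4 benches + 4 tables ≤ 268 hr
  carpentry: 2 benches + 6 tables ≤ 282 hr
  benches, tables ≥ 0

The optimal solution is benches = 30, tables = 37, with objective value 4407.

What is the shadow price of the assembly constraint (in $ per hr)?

At the optimum: finishing uses 275 of 279 (slack = 4); assembly uses 268 of 268 (binding); carpentry uses 282 of 282 (binding).
Slack constraints have shadow price 0 (complementary slackness).
Dual feasibility on the basic columns requires 4·y_assembly + 2·y_carpentry = 47, 4·y_assembly + 6·y_carpentry = 81.
→ y_assembly = 7.5 and y_carpentry = 8.5.
Shadow price of assembly = 7.5.

7.5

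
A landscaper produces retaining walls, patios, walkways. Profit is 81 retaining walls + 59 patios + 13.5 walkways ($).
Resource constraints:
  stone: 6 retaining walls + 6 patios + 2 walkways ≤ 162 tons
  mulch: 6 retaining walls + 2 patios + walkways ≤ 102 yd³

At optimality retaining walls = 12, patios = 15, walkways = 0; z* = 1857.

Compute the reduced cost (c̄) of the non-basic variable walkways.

-8

At the optimum: stone uses 162 of 162 (binding); mulch uses 102 of 102 (binding).
The binding rows give the dual system: 6·y_stone + 6·y_mulch = 81 and 6·y_stone + 2·y_mulch = 59.
→ y_stone = 8 and y_mulch = 5.5.
Reduced cost of walkways: c₃ − yᵀa₃ = 13.5 − (8·2 + 5.5·1) = 13.5 − 21.5 = -8.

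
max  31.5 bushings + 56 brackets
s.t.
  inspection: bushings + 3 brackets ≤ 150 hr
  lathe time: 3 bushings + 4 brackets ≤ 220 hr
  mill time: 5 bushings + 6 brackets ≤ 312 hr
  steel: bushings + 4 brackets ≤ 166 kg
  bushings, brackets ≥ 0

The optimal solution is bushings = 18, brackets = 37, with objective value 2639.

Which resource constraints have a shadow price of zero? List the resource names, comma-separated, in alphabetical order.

inspection, lathe time

inspection: 129/150 (slack 21)
lathe time: 202/220 (slack 18)
mill time: 312/312 (binding)
steel: 166/166 (binding)
By complementary slackness, a constraint with positive slack has shadow price 0 → inspection, lathe time.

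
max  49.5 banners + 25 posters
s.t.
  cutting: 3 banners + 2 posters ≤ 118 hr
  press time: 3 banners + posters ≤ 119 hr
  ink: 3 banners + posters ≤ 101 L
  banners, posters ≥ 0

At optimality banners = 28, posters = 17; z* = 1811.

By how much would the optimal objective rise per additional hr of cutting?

Check each constraint at x*: cutting 118/118 (tight); press time 101/119 (slack 18); ink 101/101 (tight).
Since press time is not tight, its dual is 0.
Dual feasibility on the basic columns requires 3·y_cutting + 3·y_ink = 49.5, 2·y_cutting + 1·y_ink = 25.
Solving: y_cutting = 8.5, y_ink = 8.
Shadow price of cutting = 8.5.

8.5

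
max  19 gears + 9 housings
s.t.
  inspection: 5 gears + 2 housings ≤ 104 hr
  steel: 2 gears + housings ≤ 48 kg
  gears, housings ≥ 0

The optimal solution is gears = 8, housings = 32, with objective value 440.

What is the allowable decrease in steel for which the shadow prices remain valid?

Binding constraints: inspection, steel. The basis is B = [[5,2],[2,1]] with det 1.
Per unit decrease in steel, x* moves by d = (2, -5).
The basis stays optimal until housings reaches 0; allowable decrease = 6.4 kg.

6.4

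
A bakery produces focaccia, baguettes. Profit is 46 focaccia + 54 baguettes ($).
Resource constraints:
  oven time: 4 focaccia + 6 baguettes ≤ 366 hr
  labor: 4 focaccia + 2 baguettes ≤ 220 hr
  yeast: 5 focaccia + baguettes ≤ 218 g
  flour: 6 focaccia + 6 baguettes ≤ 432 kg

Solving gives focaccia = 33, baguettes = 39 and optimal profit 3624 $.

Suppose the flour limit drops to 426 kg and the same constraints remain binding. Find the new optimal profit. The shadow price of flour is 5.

3594

Δb = -6, so new z* = 3624 + (5)·(-6) = 3624 − 30 = 3594.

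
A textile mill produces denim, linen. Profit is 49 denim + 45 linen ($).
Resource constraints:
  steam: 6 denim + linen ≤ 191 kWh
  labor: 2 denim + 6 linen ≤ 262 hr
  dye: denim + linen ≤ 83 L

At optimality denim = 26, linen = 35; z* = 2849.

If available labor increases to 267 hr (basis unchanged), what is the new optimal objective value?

Check each constraint at x*: steam 191/191 (tight); labor 262/262 (tight); dye 61/83 (slack 22).
Slack constraints have shadow price 0 (complementary slackness).
The binding rows give the dual system: 6·y_steam + 2·y_labor = 49 and 1·y_steam + 6·y_labor = 45.
This yields shadow prices y_steam = 6, y_labor = 6.5.
Δz = y_labor·Δb = 6.5 × (5) = 32.5, so new z* = 2849 + 32.5 = 2881.5.

2881.5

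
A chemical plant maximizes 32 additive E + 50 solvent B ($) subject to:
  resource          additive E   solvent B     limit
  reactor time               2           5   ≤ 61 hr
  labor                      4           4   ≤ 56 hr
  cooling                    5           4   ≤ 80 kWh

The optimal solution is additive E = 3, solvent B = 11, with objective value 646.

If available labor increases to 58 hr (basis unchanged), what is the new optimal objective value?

At the optimum: reactor time uses 61 of 61 (binding); labor uses 56 of 56 (binding); cooling uses 59 of 80 (slack = 21).
Since cooling is not tight, its dual is 0.
The binding rows give the dual system: 2·y_reactor time + 4·y_labor = 32 and 5·y_reactor time + 4·y_labor = 50.
This yields shadow prices y_reactor time = 6, y_labor = 5.
Δz = y_labor·Δb = 5 × (2) = 10, so new z* = 646 + 10 = 656.

656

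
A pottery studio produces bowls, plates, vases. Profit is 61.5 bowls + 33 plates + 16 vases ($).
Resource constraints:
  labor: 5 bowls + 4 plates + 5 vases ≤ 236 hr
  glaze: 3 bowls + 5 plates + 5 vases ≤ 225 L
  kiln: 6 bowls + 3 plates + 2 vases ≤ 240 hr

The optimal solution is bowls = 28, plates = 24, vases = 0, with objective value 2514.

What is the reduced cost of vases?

-9.5

Check each constraint at x*: labor 236/236 (tight); glaze 204/225 (slack 21); kiln 240/240 (tight).
By complementary slackness, y = 0 for the non-binding constraint.
Dual feasibility on the basic columns requires 5·y_labor + 6·y_kiln = 61.5, 4·y_labor + 3·y_kiln = 33.
Solving: y_labor = 1.5, y_kiln = 9.
Reduced cost of vases: c₃ − yᵀa₃ = 16 − (1.5·5 + 9·2) = 16 − 25.5 = -9.5.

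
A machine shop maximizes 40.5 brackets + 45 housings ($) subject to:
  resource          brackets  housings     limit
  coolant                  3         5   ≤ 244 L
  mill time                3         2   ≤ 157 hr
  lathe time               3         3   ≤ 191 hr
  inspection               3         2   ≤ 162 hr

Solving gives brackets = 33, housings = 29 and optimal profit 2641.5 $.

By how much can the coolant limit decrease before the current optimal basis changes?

Binding constraints: coolant, mill time. The basis is B = [[3,5],[3,2]] with det -9.
Per unit decrease in coolant, x* moves by d = (0.2222, -0.3333).
The basis stays optimal until housings reaches 0; allowable decrease = 87 L.

87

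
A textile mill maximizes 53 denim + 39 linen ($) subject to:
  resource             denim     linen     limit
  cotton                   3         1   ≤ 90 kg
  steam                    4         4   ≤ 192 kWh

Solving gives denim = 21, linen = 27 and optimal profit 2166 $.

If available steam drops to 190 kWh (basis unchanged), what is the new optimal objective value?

At the optimum: cotton uses 90 of 90 (binding); steam uses 192 of 192 (binding).
From A_Bᵀ y = c: 3·y_cotton + 4·y_steam = 53; 1·y_cotton + 4·y_steam = 39.
→ y_cotton = 7 and y_steam = 8.
Δz = y_steam·Δb = 8 × (-2) = -16, so new z* = 2166 − 16 = 2150.

2150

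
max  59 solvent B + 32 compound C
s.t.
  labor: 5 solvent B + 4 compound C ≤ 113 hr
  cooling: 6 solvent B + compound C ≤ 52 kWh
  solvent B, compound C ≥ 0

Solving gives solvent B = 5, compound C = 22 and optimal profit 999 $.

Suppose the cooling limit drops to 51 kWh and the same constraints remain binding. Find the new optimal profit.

Check each constraint at x*: labor 113/113 (tight); cooling 52/52 (tight).
From A_Bᵀ y = c: 5·y_labor + 6·y_cooling = 59; 4·y_labor + 1·y_cooling = 32.
→ y_labor = 7 and y_cooling = 4.
Δz = y_cooling·Δb = 4 × (-1) = -4, so new z* = 999 − 4 = 995.

995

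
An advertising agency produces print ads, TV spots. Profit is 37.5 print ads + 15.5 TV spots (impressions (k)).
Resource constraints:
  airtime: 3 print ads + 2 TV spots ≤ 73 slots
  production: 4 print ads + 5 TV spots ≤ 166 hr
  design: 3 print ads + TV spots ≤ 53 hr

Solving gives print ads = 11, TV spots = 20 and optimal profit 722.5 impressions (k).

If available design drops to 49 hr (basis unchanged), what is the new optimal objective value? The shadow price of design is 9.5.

684.5

Δb = -4, so new z* = 722.5 + (9.5)·(-4) = 722.5 − 38 = 684.5.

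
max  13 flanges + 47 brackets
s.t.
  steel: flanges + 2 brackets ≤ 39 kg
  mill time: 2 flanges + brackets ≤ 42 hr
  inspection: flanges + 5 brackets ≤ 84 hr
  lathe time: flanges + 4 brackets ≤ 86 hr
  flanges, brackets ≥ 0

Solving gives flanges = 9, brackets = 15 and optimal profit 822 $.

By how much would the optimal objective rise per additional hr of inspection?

7

Binding: steel and inspection. Non-binding: mill time (9 unused), lathe time (17 unused).
By complementary slackness, y = 0 for the non-binding constraints.
From A_Bᵀ y = c: 1·y_steel + 1·y_inspection = 13; 2·y_steel + 5·y_inspection = 47.
→ y_steel = 6 and y_inspection = 7.
Shadow price of inspection = 7.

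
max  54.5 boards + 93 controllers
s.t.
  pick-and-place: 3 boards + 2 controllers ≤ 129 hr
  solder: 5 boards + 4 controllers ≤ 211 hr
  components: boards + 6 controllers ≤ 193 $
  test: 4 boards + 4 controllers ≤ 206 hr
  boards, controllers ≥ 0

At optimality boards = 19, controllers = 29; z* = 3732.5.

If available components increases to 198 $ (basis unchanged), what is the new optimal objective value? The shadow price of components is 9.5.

3780

Δb = 5, so new z* = 3732.5 + (9.5)·(5) = 3732.5 + 47.5 = 3780.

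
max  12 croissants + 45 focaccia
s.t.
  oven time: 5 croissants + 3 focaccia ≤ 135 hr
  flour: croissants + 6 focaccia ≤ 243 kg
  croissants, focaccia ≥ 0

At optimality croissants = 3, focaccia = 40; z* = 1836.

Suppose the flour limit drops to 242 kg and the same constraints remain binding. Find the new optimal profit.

At the optimum: oven time uses 135 of 135 (binding); flour uses 243 of 243 (binding).
From A_Bᵀ y = c: 5·y_oven time + 1·y_flour = 12; 3·y_oven time + 6·y_flour = 45.
→ y_oven time = 1 and y_flour = 7.
Δz = y_flour·Δb = 7 × (-1) = -7, so new z* = 1836 − 7 = 1829.

1829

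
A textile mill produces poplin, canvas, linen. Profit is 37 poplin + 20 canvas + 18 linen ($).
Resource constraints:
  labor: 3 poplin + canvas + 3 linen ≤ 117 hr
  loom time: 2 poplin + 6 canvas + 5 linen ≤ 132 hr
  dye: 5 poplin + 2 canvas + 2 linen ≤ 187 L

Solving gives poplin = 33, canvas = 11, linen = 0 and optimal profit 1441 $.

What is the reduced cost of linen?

At the optimum: labor uses 110 of 117 (slack = 7); loom time uses 132 of 132 (binding); dye uses 187 of 187 (binding).
Slack constraints have shadow price 0 (complementary slackness).
The binding rows give the dual system: 2·y_loom time + 5·y_dye = 37 and 6·y_loom time + 2·y_dye = 20.
→ y_loom time = 1 and y_dye = 7.
Reduced cost of linen: c₃ − yᵀa₃ = 18 − (1·5 + 7·2) = 18 − 19 = -1.

-1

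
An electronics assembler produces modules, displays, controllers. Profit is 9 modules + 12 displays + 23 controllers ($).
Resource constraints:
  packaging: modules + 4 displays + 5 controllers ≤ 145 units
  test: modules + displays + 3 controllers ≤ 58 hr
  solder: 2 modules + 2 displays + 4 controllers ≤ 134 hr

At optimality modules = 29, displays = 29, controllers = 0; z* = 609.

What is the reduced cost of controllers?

At the optimum: packaging uses 145 of 145 (binding); test uses 58 of 58 (binding); solder uses 116 of 134 (slack = 18).
By complementary slackness, y = 0 for the non-binding constraint.
From A_Bᵀ y = c: 1·y_packaging + 1·y_test = 9; 4·y_packaging + 1·y_test = 12.
Solving: y_packaging = 1, y_test = 8.
Reduced cost of controllers: c₃ − yᵀa₃ = 23 − (1·5 + 8·3) = 23 − 29 = -6.

-6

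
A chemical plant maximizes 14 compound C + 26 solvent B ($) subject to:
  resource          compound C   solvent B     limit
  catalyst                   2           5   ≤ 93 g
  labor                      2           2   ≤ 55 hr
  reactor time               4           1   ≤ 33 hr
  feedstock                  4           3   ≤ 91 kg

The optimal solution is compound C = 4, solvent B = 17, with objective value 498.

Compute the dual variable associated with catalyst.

5

Binding: catalyst and reactor time. Non-binding: labor (13 unused), feedstock (24 unused).
Slack constraints have shadow price 0 (complementary slackness).
Dual feasibility on the basic columns requires 2·y_catalyst + 4·y_reactor time = 14, 5·y_catalyst + 1·y_reactor time = 26.
Solving: y_catalyst = 5, y_reactor time = 1.
Shadow price of catalyst = 5.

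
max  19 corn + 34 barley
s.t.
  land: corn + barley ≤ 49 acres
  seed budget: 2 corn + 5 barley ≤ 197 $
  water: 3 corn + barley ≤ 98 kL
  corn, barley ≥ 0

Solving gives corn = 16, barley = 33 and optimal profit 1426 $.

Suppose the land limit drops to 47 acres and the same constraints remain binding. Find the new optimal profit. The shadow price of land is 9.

Δb = -2, so new z* = 1426 + (9)·(-2) = 1426 − 18 = 1408.

1408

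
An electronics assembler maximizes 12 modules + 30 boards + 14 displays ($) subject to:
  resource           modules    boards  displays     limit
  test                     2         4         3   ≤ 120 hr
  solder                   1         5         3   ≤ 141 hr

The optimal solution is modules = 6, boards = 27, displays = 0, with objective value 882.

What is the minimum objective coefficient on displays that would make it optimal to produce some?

At the optimum: test uses 120 of 120 (binding); solder uses 141 of 141 (binding).
The binding rows give the dual system: 2·y_test + 1·y_solder = 12 and 4·y_test + 5·y_solder = 30.
Solving: y_test = 5, y_solder = 2.
displays enters the basis when its profit ≥ yᵀa₃ = 5·3 + 2·3 = 21.

21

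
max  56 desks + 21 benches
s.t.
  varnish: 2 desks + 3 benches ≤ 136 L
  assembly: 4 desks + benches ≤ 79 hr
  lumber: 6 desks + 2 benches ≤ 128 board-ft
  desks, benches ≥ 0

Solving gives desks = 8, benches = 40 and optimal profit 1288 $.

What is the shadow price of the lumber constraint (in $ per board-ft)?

Binding: varnish and lumber. Non-binding: assembly (7 unused).
By complementary slackness, y = 0 for the non-binding constraint.
The binding rows give the dual system: 2·y_varnish + 6·y_lumber = 56 and 3·y_varnish + 2·y_lumber = 21.
Solving: y_varnish = 1, y_lumber = 9.
Shadow price of lumber = 9.

9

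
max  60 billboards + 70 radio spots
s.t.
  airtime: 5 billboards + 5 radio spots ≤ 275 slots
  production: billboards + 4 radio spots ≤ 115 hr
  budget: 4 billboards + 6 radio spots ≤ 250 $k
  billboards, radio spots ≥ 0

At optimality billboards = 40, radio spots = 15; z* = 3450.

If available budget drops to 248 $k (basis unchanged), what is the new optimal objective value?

3440

Check each constraint at x*: airtime 275/275 (tight); production 100/115 (slack 15); budget 250/250 (tight).
By complementary slackness, y = 0 for the non-binding constraint.
From A_Bᵀ y = c: 5·y_airtime + 4·y_budget = 60; 5·y_airtime + 6·y_budget = 70.
This yields shadow prices y_airtime = 8, y_budget = 5.
Δz = y_budget·Δb = 5 × (-2) = -10, so new z* = 3450 − 10 = 3440.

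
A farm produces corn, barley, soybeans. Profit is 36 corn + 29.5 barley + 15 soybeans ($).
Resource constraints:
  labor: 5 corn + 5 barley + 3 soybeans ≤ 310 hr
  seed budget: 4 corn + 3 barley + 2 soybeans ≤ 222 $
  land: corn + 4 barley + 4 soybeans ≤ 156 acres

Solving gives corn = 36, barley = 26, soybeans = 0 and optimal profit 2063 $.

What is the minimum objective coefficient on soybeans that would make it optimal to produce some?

19

Check each constraint at x*: labor 310/310 (tight); seed budget 222/222 (tight); land 140/156 (slack 16).
Since land is not tight, its dual is 0.
Dual feasibility on the basic columns requires 5·y_labor + 4·y_seed budget = 36, 5·y_labor + 3·y_seed budget = 29.5.
Solving: y_labor = 2, y_seed budget = 6.5.
soybeans enters the basis when its profit ≥ yᵀa₃ = 2·3 + 6.5·2 = 19.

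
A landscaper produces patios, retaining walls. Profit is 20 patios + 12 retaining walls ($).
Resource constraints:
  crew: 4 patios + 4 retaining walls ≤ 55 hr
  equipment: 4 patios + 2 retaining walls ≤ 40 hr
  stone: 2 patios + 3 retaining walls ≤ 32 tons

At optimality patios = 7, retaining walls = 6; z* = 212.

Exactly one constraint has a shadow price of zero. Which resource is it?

crew

crew: 52/55 (slack 3)
equipment: 40/40 (binding)
stone: 32/32 (binding)
By complementary slackness, a constraint with positive slack has shadow price 0 → crew.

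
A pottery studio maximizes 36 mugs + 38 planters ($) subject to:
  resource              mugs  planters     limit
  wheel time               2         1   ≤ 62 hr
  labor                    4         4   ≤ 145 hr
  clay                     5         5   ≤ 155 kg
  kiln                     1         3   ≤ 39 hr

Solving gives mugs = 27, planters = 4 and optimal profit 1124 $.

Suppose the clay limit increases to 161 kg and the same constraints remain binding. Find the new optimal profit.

1166

Check each constraint at x*: wheel time 58/62 (slack 4); labor 124/145 (slack 21); clay 155/155 (tight); kiln 39/39 (tight).
By complementary slackness, y = 0 for the non-binding constraints.
The binding rows give the dual system: 5·y_clay + 1·y_kiln = 36 and 5·y_clay + 3·y_kiln = 38.
Solving: y_clay = 7, y_kiln = 1.
Δz = y_clay·Δb = 7 × (6) = 42, so new z* = 1124 + 42 = 1166.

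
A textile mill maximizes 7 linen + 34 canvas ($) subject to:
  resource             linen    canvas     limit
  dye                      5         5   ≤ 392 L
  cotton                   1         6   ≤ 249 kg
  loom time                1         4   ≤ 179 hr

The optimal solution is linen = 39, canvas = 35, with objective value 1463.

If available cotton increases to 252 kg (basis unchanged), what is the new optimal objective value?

1472

Binding: cotton and loom time. Non-binding: dye (22 unused).
Slack constraints have shadow price 0 (complementary slackness).
From A_Bᵀ y = c: 1·y_cotton + 1·y_loom time = 7; 6·y_cotton + 4·y_loom time = 34.
→ y_cotton = 3 and y_loom time = 4.
Δz = y_cotton·Δb = 3 × (3) = 9, so new z* = 1463 + 9 = 1472.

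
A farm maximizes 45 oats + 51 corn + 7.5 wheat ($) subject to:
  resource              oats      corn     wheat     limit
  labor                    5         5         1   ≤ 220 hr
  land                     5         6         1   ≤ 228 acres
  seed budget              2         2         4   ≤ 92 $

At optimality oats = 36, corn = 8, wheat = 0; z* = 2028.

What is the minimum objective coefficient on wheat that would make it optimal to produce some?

9

At the optimum: labor uses 220 of 220 (binding); land uses 228 of 228 (binding); seed budget uses 88 of 92 (slack = 4).
By complementary slackness, y = 0 for the non-binding constraint.
Dual feasibility on the basic columns requires 5·y_labor + 5·y_land = 45, 5·y_labor + 6·y_land = 51.
This yields shadow prices y_labor = 3, y_land = 6.
wheat enters the basis when its profit ≥ yᵀa₃ = 3·1 + 6·1 = 9.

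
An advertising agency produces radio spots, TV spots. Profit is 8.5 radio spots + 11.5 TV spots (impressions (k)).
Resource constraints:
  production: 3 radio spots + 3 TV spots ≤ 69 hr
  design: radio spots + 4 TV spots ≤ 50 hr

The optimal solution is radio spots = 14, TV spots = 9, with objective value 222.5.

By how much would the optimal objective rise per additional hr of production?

2.5

Both production and design are binding at x*.
The binding rows give the dual system: 3·y_production + 1·y_design = 8.5 and 3·y_production + 4·y_design = 11.5.
This yields shadow prices y_production = 2.5, y_design = 1.
Shadow price of production = 2.5.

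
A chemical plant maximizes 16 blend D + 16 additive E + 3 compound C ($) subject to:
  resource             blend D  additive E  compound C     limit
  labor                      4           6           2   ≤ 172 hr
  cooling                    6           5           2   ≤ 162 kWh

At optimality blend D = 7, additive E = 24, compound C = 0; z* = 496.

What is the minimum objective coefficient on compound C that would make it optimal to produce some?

Both labor and cooling are binding at x*.
The binding rows give the dual system: 4·y_labor + 6·y_cooling = 16 and 6·y_labor + 5·y_cooling = 16.
Solving: y_labor = 1, y_cooling = 2.
compound C enters the basis when its profit ≥ yᵀa₃ = 1·2 + 2·2 = 6.

6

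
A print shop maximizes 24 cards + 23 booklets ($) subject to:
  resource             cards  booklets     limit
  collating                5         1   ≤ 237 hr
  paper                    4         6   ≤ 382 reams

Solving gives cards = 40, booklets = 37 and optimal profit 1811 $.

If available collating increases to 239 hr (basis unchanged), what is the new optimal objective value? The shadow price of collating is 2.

1815

Δb = 2, so new z* = 1811 + (2)·(2) = 1811 + 4 = 1815.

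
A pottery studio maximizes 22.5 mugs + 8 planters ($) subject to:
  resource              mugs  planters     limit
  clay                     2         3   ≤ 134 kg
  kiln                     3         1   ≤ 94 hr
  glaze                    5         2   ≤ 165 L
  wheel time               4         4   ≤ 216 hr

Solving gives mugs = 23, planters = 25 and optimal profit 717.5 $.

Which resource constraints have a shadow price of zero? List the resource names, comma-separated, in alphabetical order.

clay, wheel time

clay: 121/134 (slack 13)
kiln: 94/94 (binding)
glaze: 165/165 (binding)
wheel time: 192/216 (slack 24)
By complementary slackness, a constraint with positive slack has shadow price 0 → clay, wheel time.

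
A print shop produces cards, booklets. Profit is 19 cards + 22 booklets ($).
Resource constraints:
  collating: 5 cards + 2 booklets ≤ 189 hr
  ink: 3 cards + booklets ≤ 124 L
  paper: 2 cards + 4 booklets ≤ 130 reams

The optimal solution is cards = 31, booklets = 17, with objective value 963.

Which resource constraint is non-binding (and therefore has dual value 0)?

collating: 189/189 (binding)
ink: 110/124 (slack 14)
paper: 130/130 (binding)
By complementary slackness, a constraint with positive slack has shadow price 0 → ink.

ink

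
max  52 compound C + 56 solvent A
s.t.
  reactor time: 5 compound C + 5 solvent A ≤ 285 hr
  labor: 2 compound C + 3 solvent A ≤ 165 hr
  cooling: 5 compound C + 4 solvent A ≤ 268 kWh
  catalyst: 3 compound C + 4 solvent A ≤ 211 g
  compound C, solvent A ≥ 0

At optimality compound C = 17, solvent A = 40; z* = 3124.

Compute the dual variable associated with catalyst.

At the optimum: reactor time uses 285 of 285 (binding); labor uses 154 of 165 (slack = 11); cooling uses 245 of 268 (slack = 23); catalyst uses 211 of 211 (binding).
Since labor, cooling are not tight, their duals are 0.
From A_Bᵀ y = c: 5·y_reactor time + 3·y_catalyst = 52; 5·y_reactor time + 4·y_catalyst = 56.
Solving: y_reactor time = 8, y_catalyst = 4.
Shadow price of catalyst = 4.

4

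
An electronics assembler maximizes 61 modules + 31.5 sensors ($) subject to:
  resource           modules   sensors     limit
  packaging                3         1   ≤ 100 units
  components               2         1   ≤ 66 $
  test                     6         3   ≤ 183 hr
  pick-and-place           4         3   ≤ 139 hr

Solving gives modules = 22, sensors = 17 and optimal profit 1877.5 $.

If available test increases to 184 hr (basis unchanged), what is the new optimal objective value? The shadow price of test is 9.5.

1887

Δb = 1, so new z* = 1877.5 + (9.5)·(1) = 1877.5 + 9.5 = 1887.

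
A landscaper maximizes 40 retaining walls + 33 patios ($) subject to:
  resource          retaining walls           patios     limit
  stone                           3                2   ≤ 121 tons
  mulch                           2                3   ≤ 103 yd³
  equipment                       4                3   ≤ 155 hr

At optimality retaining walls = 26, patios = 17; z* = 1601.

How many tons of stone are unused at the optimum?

stone used = 3·26 + 2·17 = 112; slack = 121 − 112 = 9.

9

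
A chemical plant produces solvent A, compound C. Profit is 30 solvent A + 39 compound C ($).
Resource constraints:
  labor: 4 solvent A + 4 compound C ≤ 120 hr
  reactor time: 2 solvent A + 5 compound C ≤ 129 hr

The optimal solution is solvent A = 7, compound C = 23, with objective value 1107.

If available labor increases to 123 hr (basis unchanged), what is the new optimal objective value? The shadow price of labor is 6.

Δb = 3, so new z* = 1107 + (6)·(3) = 1107 + 18 = 1125.

1125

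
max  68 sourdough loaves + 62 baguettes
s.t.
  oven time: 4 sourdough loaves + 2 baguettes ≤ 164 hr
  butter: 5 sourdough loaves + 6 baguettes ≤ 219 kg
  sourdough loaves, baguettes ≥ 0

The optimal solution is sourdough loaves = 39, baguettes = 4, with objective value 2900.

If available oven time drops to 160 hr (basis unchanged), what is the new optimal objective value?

Check each constraint at x*: oven time 164/164 (tight); butter 219/219 (tight).
Dual feasibility on the basic columns requires 4·y_oven time + 5·y_butter = 68, 2·y_oven time + 6·y_butter = 62.
This yields shadow prices y_oven time = 7, y_butter = 8.
Δz = y_oven time·Δb = 7 × (-4) = -28, so new z* = 2900 − 28 = 2872.

2872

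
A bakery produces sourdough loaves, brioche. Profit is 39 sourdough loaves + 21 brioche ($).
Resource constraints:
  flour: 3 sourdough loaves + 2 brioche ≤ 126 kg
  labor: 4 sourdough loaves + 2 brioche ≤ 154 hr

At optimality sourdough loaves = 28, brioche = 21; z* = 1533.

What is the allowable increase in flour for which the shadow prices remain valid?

Binding constraints: flour, labor. The basis is B = [[3,2],[4,2]] with det -2.
Per unit increase in flour, x* moves by d = (-1, 2).
The basis stays optimal until sourdough loaves reaches 0; allowable increase = 28 kg.

28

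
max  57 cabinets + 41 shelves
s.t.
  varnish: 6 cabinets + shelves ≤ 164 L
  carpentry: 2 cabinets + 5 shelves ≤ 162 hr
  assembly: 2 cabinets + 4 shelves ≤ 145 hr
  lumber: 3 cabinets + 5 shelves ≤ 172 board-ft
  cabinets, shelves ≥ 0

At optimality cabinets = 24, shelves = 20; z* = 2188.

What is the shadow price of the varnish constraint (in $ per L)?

6

Binding: varnish and lumber. Non-binding: carpentry (14 unused), assembly (17 unused).
By complementary slackness, y = 0 for the non-binding constraints.
The binding rows give the dual system: 6·y_varnish + 3·y_lumber = 57 and 1·y_varnish + 5·y_lumber = 41.
→ y_varnish = 6 and y_lumber = 7.
Shadow price of varnish = 6.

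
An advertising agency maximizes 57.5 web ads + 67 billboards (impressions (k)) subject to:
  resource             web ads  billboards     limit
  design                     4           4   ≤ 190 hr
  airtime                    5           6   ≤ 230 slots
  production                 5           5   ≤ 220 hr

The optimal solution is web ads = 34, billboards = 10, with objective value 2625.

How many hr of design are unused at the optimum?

design used = 4·34 + 4·10 = 176; slack = 190 − 176 = 14.

14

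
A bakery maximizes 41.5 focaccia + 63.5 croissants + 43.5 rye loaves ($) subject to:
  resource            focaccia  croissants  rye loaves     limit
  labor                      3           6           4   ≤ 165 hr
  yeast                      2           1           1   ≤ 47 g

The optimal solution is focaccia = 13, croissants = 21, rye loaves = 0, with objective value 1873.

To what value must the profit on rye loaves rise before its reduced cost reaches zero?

Check each constraint at x*: labor 165/165 (tight); yeast 47/47 (tight).
From A_Bᵀ y = c: 3·y_labor + 2·y_yeast = 41.5; 6·y_labor + 1·y_yeast = 63.5.
→ y_labor = 9.5 and y_yeast = 6.5.
rye loaves enters the basis when its profit ≥ yᵀa₃ = 9.5·4 + 6.5·1 = 44.5.

44.5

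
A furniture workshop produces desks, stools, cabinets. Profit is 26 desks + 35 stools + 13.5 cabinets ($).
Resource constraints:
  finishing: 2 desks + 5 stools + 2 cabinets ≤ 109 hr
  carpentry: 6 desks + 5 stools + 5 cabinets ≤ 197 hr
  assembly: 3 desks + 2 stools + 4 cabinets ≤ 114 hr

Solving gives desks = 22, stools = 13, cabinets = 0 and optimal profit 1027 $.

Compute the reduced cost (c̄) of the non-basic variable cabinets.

-9.5

At the optimum: finishing uses 109 of 109 (binding); carpentry uses 197 of 197 (binding); assembly uses 92 of 114 (slack = 22).
Since assembly is not tight, its dual is 0.
The binding rows give the dual system: 2·y_finishing + 6·y_carpentry = 26 and 5·y_finishing + 5·y_carpentry = 35.
Solving: y_finishing = 4, y_carpentry = 3.
Reduced cost of cabinets: c₃ − yᵀa₃ = 13.5 − (4·2 + 3·5) = 13.5 − 23 = -9.5.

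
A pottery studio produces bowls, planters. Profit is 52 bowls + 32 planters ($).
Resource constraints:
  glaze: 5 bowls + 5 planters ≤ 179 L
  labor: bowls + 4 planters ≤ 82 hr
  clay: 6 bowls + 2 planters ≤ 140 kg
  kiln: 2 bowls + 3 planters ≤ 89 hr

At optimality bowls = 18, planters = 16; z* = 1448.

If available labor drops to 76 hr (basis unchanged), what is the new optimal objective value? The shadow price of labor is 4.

1424

Δb = -6, so new z* = 1448 + (4)·(-6) = 1448 − 24 = 1424.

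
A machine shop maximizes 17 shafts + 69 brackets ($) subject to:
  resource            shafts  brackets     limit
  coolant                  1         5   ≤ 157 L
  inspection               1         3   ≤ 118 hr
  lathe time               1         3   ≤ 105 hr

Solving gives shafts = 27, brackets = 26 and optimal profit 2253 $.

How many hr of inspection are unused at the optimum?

13

inspection used = 1·27 + 3·26 = 105; slack = 118 − 105 = 13.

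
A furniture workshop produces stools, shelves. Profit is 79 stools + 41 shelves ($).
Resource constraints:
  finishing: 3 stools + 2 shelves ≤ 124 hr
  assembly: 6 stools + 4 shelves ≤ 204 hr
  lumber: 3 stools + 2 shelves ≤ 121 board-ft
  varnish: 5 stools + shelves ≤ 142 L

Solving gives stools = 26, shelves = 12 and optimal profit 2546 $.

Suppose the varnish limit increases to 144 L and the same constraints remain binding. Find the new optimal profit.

2556

Check each constraint at x*: finishing 102/124 (slack 22); assembly 204/204 (tight); lumber 102/121 (slack 19); varnish 142/142 (tight).
Slack constraints have shadow price 0 (complementary slackness).
Dual feasibility on the basic columns requires 6·y_assembly + 5·y_varnish = 79, 4·y_assembly + 1·y_varnish = 41.
→ y_assembly = 9 and y_varnish = 5.
Δz = y_varnish·Δb = 5 × (2) = 10, so new z* = 2546 + 10 = 2556.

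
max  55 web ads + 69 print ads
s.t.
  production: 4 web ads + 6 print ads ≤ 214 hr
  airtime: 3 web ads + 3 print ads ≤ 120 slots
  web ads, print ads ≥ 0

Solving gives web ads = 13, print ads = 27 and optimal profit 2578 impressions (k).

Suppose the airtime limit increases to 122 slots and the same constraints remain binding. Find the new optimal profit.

At the optimum: production uses 214 of 214 (binding); airtime uses 120 of 120 (binding).
From A_Bᵀ y = c: 4·y_production + 3·y_airtime = 55; 6·y_production + 3·y_airtime = 69.
Solving: y_production = 7, y_airtime = 9.
Δz = y_airtime·Δb = 9 × (2) = 18, so new z* = 2578 + 18 = 2596.

2596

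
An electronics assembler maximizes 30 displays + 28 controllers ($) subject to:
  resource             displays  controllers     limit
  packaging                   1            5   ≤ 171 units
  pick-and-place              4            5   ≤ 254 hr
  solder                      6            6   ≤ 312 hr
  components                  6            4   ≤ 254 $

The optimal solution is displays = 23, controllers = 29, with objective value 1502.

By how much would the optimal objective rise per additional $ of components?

Check each constraint at x*: packaging 168/171 (slack 3); pick-and-place 237/254 (slack 17); solder 312/312 (tight); components 254/254 (tight).
Since packaging, pick-and-place are not tight, their duals are 0.
From A_Bᵀ y = c: 6·y_solder + 6·y_components = 30; 6·y_solder + 4·y_components = 28.
Solving: y_solder = 4, y_components = 1.
Shadow price of components = 1.

1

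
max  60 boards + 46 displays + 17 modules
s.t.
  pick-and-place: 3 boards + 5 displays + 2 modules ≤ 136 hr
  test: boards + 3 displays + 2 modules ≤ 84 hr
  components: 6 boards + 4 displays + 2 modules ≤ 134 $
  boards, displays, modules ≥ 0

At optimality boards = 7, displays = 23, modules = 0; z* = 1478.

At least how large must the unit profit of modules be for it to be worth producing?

22

Check each constraint at x*: pick-and-place 136/136 (tight); test 76/84 (slack 8); components 134/134 (tight).
Slack constraints have shadow price 0 (complementary slackness).
From A_Bᵀ y = c: 3·y_pick-and-place + 6·y_components = 60; 5·y_pick-and-place + 4·y_components = 46.
This yields shadow prices y_pick-and-place = 2, y_components = 9.
modules enters the basis when its profit ≥ yᵀa₃ = 2·2 + 9·2 = 22.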